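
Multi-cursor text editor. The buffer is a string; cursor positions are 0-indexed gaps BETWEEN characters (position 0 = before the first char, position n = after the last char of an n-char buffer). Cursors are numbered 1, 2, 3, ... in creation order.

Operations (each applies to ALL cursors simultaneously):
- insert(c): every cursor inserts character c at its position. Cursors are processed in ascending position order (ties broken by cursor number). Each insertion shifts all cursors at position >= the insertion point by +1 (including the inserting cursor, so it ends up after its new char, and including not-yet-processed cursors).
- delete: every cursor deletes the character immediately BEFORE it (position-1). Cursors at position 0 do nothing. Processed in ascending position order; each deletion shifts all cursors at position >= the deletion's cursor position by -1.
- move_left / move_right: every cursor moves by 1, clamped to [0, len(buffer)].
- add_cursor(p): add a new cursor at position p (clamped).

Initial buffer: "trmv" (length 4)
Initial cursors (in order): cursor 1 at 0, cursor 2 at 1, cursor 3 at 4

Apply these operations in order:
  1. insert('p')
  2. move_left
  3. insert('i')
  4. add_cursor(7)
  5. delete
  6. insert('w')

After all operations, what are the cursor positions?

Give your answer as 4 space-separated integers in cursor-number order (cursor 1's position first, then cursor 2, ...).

After op 1 (insert('p')): buffer="ptprmvp" (len 7), cursors c1@1 c2@3 c3@7, authorship 1.2...3
After op 2 (move_left): buffer="ptprmvp" (len 7), cursors c1@0 c2@2 c3@6, authorship 1.2...3
After op 3 (insert('i')): buffer="iptiprmvip" (len 10), cursors c1@1 c2@4 c3@9, authorship 11.22...33
After op 4 (add_cursor(7)): buffer="iptiprmvip" (len 10), cursors c1@1 c2@4 c4@7 c3@9, authorship 11.22...33
After op 5 (delete): buffer="ptprvp" (len 6), cursors c1@0 c2@2 c4@4 c3@5, authorship 1.2..3
After op 6 (insert('w')): buffer="wptwprwvwp" (len 10), cursors c1@1 c2@4 c4@7 c3@9, authorship 11.22.4.33

Answer: 1 4 9 7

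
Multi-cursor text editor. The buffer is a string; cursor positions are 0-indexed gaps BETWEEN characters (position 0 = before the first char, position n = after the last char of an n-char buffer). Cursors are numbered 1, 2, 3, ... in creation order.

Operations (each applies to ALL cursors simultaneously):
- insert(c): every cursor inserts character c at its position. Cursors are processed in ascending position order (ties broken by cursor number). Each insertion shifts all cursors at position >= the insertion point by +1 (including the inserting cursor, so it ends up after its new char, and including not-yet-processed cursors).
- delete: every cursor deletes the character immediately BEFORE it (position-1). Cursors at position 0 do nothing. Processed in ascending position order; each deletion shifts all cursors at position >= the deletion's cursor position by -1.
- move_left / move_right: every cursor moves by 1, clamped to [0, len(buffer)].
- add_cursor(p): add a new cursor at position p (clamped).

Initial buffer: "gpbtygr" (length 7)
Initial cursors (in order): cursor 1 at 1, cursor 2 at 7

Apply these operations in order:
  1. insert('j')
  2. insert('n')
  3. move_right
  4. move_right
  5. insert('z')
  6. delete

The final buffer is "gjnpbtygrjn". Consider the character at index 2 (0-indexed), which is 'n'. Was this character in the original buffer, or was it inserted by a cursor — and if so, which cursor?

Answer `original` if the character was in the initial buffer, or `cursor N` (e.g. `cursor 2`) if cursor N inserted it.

Answer: cursor 1

Derivation:
After op 1 (insert('j')): buffer="gjpbtygrj" (len 9), cursors c1@2 c2@9, authorship .1......2
After op 2 (insert('n')): buffer="gjnpbtygrjn" (len 11), cursors c1@3 c2@11, authorship .11......22
After op 3 (move_right): buffer="gjnpbtygrjn" (len 11), cursors c1@4 c2@11, authorship .11......22
After op 4 (move_right): buffer="gjnpbtygrjn" (len 11), cursors c1@5 c2@11, authorship .11......22
After op 5 (insert('z')): buffer="gjnpbztygrjnz" (len 13), cursors c1@6 c2@13, authorship .11..1....222
After op 6 (delete): buffer="gjnpbtygrjn" (len 11), cursors c1@5 c2@11, authorship .11......22
Authorship (.=original, N=cursor N): . 1 1 . . . . . . 2 2
Index 2: author = 1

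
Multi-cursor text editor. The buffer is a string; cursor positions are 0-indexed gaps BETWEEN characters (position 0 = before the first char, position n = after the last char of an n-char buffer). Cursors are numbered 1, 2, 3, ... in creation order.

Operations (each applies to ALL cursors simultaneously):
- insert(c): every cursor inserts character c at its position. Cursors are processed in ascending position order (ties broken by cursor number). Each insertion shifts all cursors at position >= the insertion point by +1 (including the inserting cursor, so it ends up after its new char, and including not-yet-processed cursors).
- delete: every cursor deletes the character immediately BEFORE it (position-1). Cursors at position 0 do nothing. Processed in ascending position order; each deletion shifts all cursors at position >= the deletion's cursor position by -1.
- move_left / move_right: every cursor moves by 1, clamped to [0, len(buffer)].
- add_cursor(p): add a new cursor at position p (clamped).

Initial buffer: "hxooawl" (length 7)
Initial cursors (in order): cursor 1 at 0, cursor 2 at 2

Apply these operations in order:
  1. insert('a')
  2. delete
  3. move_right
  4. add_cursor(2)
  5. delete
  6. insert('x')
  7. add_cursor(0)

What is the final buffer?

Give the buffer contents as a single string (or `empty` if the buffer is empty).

Answer: xxxoawl

Derivation:
After op 1 (insert('a')): buffer="ahxaooawl" (len 9), cursors c1@1 c2@4, authorship 1..2.....
After op 2 (delete): buffer="hxooawl" (len 7), cursors c1@0 c2@2, authorship .......
After op 3 (move_right): buffer="hxooawl" (len 7), cursors c1@1 c2@3, authorship .......
After op 4 (add_cursor(2)): buffer="hxooawl" (len 7), cursors c1@1 c3@2 c2@3, authorship .......
After op 5 (delete): buffer="oawl" (len 4), cursors c1@0 c2@0 c3@0, authorship ....
After op 6 (insert('x')): buffer="xxxoawl" (len 7), cursors c1@3 c2@3 c3@3, authorship 123....
After op 7 (add_cursor(0)): buffer="xxxoawl" (len 7), cursors c4@0 c1@3 c2@3 c3@3, authorship 123....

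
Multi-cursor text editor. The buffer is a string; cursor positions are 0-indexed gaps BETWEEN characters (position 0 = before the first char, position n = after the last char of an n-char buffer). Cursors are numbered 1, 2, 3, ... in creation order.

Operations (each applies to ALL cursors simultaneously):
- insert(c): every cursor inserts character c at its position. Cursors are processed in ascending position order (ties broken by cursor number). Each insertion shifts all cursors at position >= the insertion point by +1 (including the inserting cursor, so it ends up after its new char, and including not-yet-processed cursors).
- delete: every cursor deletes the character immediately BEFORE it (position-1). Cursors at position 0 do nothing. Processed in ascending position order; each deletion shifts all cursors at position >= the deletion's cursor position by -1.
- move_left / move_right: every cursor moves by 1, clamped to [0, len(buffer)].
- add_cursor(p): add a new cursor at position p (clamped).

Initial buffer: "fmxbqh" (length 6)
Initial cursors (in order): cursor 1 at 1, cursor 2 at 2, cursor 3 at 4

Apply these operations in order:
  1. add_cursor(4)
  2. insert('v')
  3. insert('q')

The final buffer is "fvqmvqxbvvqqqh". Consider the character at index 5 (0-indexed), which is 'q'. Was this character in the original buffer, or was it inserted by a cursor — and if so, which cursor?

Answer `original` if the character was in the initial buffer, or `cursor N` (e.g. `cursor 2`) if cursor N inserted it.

Answer: cursor 2

Derivation:
After op 1 (add_cursor(4)): buffer="fmxbqh" (len 6), cursors c1@1 c2@2 c3@4 c4@4, authorship ......
After op 2 (insert('v')): buffer="fvmvxbvvqh" (len 10), cursors c1@2 c2@4 c3@8 c4@8, authorship .1.2..34..
After op 3 (insert('q')): buffer="fvqmvqxbvvqqqh" (len 14), cursors c1@3 c2@6 c3@12 c4@12, authorship .11.22..3434..
Authorship (.=original, N=cursor N): . 1 1 . 2 2 . . 3 4 3 4 . .
Index 5: author = 2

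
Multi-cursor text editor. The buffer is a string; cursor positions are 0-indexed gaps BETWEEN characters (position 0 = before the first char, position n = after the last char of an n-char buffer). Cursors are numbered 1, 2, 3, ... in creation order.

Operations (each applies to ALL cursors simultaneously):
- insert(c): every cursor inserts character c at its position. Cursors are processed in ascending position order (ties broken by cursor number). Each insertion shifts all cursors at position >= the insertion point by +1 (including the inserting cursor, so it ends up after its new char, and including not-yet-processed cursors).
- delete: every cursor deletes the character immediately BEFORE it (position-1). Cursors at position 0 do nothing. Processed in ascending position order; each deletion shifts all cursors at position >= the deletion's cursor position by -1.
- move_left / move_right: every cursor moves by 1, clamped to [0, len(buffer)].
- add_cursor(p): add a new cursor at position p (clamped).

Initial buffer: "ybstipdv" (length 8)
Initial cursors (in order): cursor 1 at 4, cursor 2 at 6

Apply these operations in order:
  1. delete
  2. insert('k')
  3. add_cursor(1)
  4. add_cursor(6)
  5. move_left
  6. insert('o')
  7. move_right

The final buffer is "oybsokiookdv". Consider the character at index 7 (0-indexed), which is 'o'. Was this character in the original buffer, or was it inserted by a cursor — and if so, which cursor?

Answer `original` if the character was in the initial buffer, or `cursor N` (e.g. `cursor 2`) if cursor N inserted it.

Answer: cursor 2

Derivation:
After op 1 (delete): buffer="ybsidv" (len 6), cursors c1@3 c2@4, authorship ......
After op 2 (insert('k')): buffer="ybskikdv" (len 8), cursors c1@4 c2@6, authorship ...1.2..
After op 3 (add_cursor(1)): buffer="ybskikdv" (len 8), cursors c3@1 c1@4 c2@6, authorship ...1.2..
After op 4 (add_cursor(6)): buffer="ybskikdv" (len 8), cursors c3@1 c1@4 c2@6 c4@6, authorship ...1.2..
After op 5 (move_left): buffer="ybskikdv" (len 8), cursors c3@0 c1@3 c2@5 c4@5, authorship ...1.2..
After op 6 (insert('o')): buffer="oybsokiookdv" (len 12), cursors c3@1 c1@5 c2@9 c4@9, authorship 3...11.242..
After op 7 (move_right): buffer="oybsokiookdv" (len 12), cursors c3@2 c1@6 c2@10 c4@10, authorship 3...11.242..
Authorship (.=original, N=cursor N): 3 . . . 1 1 . 2 4 2 . .
Index 7: author = 2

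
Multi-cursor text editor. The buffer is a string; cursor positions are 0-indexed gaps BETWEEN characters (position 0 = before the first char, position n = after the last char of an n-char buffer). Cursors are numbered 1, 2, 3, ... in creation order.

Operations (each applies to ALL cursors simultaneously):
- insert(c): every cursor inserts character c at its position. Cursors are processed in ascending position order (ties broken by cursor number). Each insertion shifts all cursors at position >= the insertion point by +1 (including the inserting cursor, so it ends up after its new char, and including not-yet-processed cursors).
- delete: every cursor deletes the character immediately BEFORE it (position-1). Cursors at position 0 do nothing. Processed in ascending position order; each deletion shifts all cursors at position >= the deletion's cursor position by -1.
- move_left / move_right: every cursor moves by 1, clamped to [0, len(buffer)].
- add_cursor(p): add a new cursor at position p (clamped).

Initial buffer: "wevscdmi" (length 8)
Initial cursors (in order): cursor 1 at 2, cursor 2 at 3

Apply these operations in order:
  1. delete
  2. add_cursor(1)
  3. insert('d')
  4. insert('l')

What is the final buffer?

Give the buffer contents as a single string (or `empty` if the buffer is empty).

After op 1 (delete): buffer="wscdmi" (len 6), cursors c1@1 c2@1, authorship ......
After op 2 (add_cursor(1)): buffer="wscdmi" (len 6), cursors c1@1 c2@1 c3@1, authorship ......
After op 3 (insert('d')): buffer="wdddscdmi" (len 9), cursors c1@4 c2@4 c3@4, authorship .123.....
After op 4 (insert('l')): buffer="wdddlllscdmi" (len 12), cursors c1@7 c2@7 c3@7, authorship .123123.....

Answer: wdddlllscdmi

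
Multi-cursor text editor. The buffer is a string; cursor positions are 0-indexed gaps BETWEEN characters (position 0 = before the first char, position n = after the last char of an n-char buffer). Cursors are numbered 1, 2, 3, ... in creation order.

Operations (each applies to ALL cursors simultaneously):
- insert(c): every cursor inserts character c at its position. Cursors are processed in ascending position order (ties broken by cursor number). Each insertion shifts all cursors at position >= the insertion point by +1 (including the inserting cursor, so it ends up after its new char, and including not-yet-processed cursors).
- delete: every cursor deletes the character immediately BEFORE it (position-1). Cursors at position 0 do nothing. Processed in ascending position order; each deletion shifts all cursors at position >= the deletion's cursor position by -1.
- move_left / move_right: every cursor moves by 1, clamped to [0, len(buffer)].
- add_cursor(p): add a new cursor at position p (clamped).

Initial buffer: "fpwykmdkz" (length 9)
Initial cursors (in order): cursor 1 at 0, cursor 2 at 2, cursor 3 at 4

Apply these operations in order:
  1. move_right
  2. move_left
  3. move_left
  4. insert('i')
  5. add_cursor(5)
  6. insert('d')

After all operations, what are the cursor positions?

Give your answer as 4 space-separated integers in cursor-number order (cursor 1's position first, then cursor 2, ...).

Answer: 2 5 10 8

Derivation:
After op 1 (move_right): buffer="fpwykmdkz" (len 9), cursors c1@1 c2@3 c3@5, authorship .........
After op 2 (move_left): buffer="fpwykmdkz" (len 9), cursors c1@0 c2@2 c3@4, authorship .........
After op 3 (move_left): buffer="fpwykmdkz" (len 9), cursors c1@0 c2@1 c3@3, authorship .........
After op 4 (insert('i')): buffer="ifipwiykmdkz" (len 12), cursors c1@1 c2@3 c3@6, authorship 1.2..3......
After op 5 (add_cursor(5)): buffer="ifipwiykmdkz" (len 12), cursors c1@1 c2@3 c4@5 c3@6, authorship 1.2..3......
After op 6 (insert('d')): buffer="idfidpwdidykmdkz" (len 16), cursors c1@2 c2@5 c4@8 c3@10, authorship 11.22..433......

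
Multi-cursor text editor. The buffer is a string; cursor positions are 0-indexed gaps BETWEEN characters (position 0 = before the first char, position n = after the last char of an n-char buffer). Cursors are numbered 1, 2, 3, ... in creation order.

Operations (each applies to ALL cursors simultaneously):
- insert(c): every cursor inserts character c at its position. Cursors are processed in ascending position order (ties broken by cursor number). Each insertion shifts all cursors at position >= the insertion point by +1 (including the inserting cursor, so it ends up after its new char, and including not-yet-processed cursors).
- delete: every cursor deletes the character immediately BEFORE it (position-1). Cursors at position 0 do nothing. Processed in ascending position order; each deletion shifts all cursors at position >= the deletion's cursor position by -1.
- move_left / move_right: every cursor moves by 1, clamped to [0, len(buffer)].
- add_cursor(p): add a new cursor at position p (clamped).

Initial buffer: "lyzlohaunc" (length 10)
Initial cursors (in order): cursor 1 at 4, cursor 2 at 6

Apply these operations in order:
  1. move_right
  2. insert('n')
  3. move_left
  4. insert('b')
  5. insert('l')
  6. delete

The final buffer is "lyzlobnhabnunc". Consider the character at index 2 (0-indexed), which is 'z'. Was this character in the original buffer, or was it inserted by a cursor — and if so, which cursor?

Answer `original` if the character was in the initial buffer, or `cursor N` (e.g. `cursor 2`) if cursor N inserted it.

Answer: original

Derivation:
After op 1 (move_right): buffer="lyzlohaunc" (len 10), cursors c1@5 c2@7, authorship ..........
After op 2 (insert('n')): buffer="lyzlonhanunc" (len 12), cursors c1@6 c2@9, authorship .....1..2...
After op 3 (move_left): buffer="lyzlonhanunc" (len 12), cursors c1@5 c2@8, authorship .....1..2...
After op 4 (insert('b')): buffer="lyzlobnhabnunc" (len 14), cursors c1@6 c2@10, authorship .....11..22...
After op 5 (insert('l')): buffer="lyzloblnhablnunc" (len 16), cursors c1@7 c2@12, authorship .....111..222...
After op 6 (delete): buffer="lyzlobnhabnunc" (len 14), cursors c1@6 c2@10, authorship .....11..22...
Authorship (.=original, N=cursor N): . . . . . 1 1 . . 2 2 . . .
Index 2: author = original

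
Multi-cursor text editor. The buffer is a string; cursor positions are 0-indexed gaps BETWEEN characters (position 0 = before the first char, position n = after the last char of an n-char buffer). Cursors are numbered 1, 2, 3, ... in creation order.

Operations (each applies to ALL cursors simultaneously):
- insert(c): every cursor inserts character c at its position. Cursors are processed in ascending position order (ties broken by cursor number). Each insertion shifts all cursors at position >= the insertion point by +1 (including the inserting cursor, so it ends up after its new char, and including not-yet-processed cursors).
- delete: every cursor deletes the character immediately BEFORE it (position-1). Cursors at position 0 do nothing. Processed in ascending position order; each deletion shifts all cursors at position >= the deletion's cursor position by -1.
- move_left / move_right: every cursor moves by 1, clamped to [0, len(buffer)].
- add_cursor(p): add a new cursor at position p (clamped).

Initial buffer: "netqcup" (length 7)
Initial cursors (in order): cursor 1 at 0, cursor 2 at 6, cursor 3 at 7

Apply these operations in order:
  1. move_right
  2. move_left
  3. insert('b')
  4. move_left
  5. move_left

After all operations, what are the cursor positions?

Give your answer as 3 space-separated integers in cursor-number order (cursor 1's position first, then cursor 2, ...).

Answer: 0 7 7

Derivation:
After op 1 (move_right): buffer="netqcup" (len 7), cursors c1@1 c2@7 c3@7, authorship .......
After op 2 (move_left): buffer="netqcup" (len 7), cursors c1@0 c2@6 c3@6, authorship .......
After op 3 (insert('b')): buffer="bnetqcubbp" (len 10), cursors c1@1 c2@9 c3@9, authorship 1......23.
After op 4 (move_left): buffer="bnetqcubbp" (len 10), cursors c1@0 c2@8 c3@8, authorship 1......23.
After op 5 (move_left): buffer="bnetqcubbp" (len 10), cursors c1@0 c2@7 c3@7, authorship 1......23.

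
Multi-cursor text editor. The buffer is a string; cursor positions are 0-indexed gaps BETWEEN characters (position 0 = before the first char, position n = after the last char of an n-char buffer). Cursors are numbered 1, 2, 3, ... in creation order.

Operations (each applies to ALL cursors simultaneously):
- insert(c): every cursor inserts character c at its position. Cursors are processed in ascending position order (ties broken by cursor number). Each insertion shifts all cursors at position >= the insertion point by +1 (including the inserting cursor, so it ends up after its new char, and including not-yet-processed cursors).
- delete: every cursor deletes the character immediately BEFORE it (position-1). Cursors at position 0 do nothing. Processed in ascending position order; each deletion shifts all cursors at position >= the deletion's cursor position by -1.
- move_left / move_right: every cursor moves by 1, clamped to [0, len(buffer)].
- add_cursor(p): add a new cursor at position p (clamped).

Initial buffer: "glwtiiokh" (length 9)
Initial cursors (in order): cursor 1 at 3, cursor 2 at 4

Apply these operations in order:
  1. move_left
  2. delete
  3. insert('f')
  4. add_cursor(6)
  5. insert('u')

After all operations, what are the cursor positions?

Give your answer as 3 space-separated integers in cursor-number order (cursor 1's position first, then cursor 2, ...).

Answer: 5 5 9

Derivation:
After op 1 (move_left): buffer="glwtiiokh" (len 9), cursors c1@2 c2@3, authorship .........
After op 2 (delete): buffer="gtiiokh" (len 7), cursors c1@1 c2@1, authorship .......
After op 3 (insert('f')): buffer="gfftiiokh" (len 9), cursors c1@3 c2@3, authorship .12......
After op 4 (add_cursor(6)): buffer="gfftiiokh" (len 9), cursors c1@3 c2@3 c3@6, authorship .12......
After op 5 (insert('u')): buffer="gffuutiiuokh" (len 12), cursors c1@5 c2@5 c3@9, authorship .1212...3...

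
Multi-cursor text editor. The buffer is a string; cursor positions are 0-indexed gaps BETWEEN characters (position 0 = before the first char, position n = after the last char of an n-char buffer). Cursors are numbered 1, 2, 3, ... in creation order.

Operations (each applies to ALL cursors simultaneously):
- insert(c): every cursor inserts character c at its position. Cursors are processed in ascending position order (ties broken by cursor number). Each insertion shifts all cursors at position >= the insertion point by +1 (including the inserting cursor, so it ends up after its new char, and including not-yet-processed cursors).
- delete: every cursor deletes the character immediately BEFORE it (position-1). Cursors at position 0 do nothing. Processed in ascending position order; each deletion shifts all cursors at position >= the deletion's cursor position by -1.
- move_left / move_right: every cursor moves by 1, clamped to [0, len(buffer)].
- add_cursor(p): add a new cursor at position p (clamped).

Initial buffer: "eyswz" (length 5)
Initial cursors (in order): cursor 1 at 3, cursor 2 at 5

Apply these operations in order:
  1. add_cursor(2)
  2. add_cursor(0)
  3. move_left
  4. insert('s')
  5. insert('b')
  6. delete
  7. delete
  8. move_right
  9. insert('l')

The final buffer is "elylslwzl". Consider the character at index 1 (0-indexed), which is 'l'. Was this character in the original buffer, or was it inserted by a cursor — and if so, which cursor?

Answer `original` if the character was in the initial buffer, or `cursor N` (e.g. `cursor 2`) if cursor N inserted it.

Answer: cursor 4

Derivation:
After op 1 (add_cursor(2)): buffer="eyswz" (len 5), cursors c3@2 c1@3 c2@5, authorship .....
After op 2 (add_cursor(0)): buffer="eyswz" (len 5), cursors c4@0 c3@2 c1@3 c2@5, authorship .....
After op 3 (move_left): buffer="eyswz" (len 5), cursors c4@0 c3@1 c1@2 c2@4, authorship .....
After op 4 (insert('s')): buffer="sesysswsz" (len 9), cursors c4@1 c3@3 c1@5 c2@8, authorship 4.3.1..2.
After op 5 (insert('b')): buffer="sbesbysbswsbz" (len 13), cursors c4@2 c3@5 c1@8 c2@12, authorship 44.33.11..22.
After op 6 (delete): buffer="sesysswsz" (len 9), cursors c4@1 c3@3 c1@5 c2@8, authorship 4.3.1..2.
After op 7 (delete): buffer="eyswz" (len 5), cursors c4@0 c3@1 c1@2 c2@4, authorship .....
After op 8 (move_right): buffer="eyswz" (len 5), cursors c4@1 c3@2 c1@3 c2@5, authorship .....
After op 9 (insert('l')): buffer="elylslwzl" (len 9), cursors c4@2 c3@4 c1@6 c2@9, authorship .4.3.1..2
Authorship (.=original, N=cursor N): . 4 . 3 . 1 . . 2
Index 1: author = 4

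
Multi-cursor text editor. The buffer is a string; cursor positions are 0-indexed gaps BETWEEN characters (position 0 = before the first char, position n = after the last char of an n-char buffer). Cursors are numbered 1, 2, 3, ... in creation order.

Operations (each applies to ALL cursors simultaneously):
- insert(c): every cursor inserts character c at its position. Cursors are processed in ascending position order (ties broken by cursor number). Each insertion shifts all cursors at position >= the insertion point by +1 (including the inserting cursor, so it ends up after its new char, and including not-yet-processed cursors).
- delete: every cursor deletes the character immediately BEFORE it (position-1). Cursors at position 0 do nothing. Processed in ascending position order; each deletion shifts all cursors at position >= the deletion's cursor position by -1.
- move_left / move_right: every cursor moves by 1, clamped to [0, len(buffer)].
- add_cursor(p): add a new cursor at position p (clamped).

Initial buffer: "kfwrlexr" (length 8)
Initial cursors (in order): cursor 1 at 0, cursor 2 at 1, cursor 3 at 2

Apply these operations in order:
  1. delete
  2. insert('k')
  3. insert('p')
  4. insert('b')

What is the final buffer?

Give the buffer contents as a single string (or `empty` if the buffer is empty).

Answer: kkkpppbbbwrlexr

Derivation:
After op 1 (delete): buffer="wrlexr" (len 6), cursors c1@0 c2@0 c3@0, authorship ......
After op 2 (insert('k')): buffer="kkkwrlexr" (len 9), cursors c1@3 c2@3 c3@3, authorship 123......
After op 3 (insert('p')): buffer="kkkpppwrlexr" (len 12), cursors c1@6 c2@6 c3@6, authorship 123123......
After op 4 (insert('b')): buffer="kkkpppbbbwrlexr" (len 15), cursors c1@9 c2@9 c3@9, authorship 123123123......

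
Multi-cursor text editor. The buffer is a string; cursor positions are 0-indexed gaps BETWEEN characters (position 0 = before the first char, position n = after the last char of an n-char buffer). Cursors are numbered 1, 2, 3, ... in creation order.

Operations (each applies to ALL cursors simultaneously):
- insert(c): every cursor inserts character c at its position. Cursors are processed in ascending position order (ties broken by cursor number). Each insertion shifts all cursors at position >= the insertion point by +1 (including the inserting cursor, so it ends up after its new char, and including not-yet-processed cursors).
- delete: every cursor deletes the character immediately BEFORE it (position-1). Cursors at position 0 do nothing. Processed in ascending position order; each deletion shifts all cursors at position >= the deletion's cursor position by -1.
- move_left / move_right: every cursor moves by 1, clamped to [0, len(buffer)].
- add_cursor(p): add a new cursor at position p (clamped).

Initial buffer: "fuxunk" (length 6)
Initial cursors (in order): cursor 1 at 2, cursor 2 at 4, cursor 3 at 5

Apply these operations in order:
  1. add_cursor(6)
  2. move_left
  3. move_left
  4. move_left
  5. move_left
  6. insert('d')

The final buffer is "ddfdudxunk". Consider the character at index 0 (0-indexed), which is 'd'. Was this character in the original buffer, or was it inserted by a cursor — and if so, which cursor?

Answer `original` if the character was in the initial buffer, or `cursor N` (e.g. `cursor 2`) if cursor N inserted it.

After op 1 (add_cursor(6)): buffer="fuxunk" (len 6), cursors c1@2 c2@4 c3@5 c4@6, authorship ......
After op 2 (move_left): buffer="fuxunk" (len 6), cursors c1@1 c2@3 c3@4 c4@5, authorship ......
After op 3 (move_left): buffer="fuxunk" (len 6), cursors c1@0 c2@2 c3@3 c4@4, authorship ......
After op 4 (move_left): buffer="fuxunk" (len 6), cursors c1@0 c2@1 c3@2 c4@3, authorship ......
After op 5 (move_left): buffer="fuxunk" (len 6), cursors c1@0 c2@0 c3@1 c4@2, authorship ......
After op 6 (insert('d')): buffer="ddfdudxunk" (len 10), cursors c1@2 c2@2 c3@4 c4@6, authorship 12.3.4....
Authorship (.=original, N=cursor N): 1 2 . 3 . 4 . . . .
Index 0: author = 1

Answer: cursor 1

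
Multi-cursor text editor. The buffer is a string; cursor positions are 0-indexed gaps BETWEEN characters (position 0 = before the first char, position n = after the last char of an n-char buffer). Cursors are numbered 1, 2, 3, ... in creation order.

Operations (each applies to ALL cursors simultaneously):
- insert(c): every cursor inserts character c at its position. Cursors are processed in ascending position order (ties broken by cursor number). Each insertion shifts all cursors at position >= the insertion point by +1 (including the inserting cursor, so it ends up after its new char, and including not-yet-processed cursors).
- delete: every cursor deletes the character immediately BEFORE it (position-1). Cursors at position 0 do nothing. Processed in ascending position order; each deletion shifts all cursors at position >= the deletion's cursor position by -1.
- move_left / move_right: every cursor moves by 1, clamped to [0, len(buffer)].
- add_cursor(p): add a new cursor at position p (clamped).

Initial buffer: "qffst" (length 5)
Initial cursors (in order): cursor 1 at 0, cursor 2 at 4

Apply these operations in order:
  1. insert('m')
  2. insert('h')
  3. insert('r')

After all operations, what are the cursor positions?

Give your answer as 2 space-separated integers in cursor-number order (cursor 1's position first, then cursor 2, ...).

After op 1 (insert('m')): buffer="mqffsmt" (len 7), cursors c1@1 c2@6, authorship 1....2.
After op 2 (insert('h')): buffer="mhqffsmht" (len 9), cursors c1@2 c2@8, authorship 11....22.
After op 3 (insert('r')): buffer="mhrqffsmhrt" (len 11), cursors c1@3 c2@10, authorship 111....222.

Answer: 3 10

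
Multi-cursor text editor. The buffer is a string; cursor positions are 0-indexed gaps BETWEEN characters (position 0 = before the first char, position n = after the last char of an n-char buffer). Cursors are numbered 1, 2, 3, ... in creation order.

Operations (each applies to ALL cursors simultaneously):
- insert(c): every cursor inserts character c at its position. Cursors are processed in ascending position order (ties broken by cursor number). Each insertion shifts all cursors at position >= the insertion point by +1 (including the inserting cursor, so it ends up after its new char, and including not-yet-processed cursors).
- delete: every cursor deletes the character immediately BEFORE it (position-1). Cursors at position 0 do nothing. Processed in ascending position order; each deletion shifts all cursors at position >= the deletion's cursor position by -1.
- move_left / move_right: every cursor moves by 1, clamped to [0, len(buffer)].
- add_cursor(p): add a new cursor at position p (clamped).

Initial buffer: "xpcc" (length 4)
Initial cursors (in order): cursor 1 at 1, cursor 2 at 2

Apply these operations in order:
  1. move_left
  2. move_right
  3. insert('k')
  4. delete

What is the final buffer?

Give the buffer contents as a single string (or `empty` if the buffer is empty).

Answer: xpcc

Derivation:
After op 1 (move_left): buffer="xpcc" (len 4), cursors c1@0 c2@1, authorship ....
After op 2 (move_right): buffer="xpcc" (len 4), cursors c1@1 c2@2, authorship ....
After op 3 (insert('k')): buffer="xkpkcc" (len 6), cursors c1@2 c2@4, authorship .1.2..
After op 4 (delete): buffer="xpcc" (len 4), cursors c1@1 c2@2, authorship ....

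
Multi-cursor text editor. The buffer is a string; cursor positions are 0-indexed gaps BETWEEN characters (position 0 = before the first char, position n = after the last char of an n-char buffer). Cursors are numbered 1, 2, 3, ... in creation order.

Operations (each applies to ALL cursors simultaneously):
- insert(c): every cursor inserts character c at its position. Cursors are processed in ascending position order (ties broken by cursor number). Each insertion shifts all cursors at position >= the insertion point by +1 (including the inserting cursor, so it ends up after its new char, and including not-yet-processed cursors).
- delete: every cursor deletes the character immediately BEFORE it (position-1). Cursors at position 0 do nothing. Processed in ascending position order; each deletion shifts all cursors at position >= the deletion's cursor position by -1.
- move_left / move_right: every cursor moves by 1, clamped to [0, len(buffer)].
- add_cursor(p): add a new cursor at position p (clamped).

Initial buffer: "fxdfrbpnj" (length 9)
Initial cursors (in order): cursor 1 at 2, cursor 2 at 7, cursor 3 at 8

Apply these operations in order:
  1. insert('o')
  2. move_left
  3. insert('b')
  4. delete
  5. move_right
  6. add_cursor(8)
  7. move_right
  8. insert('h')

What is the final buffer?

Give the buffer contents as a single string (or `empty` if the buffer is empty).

After op 1 (insert('o')): buffer="fxodfrbponoj" (len 12), cursors c1@3 c2@9 c3@11, authorship ..1.....2.3.
After op 2 (move_left): buffer="fxodfrbponoj" (len 12), cursors c1@2 c2@8 c3@10, authorship ..1.....2.3.
After op 3 (insert('b')): buffer="fxbodfrbpbonboj" (len 15), cursors c1@3 c2@10 c3@13, authorship ..11.....22.33.
After op 4 (delete): buffer="fxodfrbponoj" (len 12), cursors c1@2 c2@8 c3@10, authorship ..1.....2.3.
After op 5 (move_right): buffer="fxodfrbponoj" (len 12), cursors c1@3 c2@9 c3@11, authorship ..1.....2.3.
After op 6 (add_cursor(8)): buffer="fxodfrbponoj" (len 12), cursors c1@3 c4@8 c2@9 c3@11, authorship ..1.....2.3.
After op 7 (move_right): buffer="fxodfrbponoj" (len 12), cursors c1@4 c4@9 c2@10 c3@12, authorship ..1.....2.3.
After op 8 (insert('h')): buffer="fxodhfrbpohnhojh" (len 16), cursors c1@5 c4@11 c2@13 c3@16, authorship ..1.1....24.23.3

Answer: fxodhfrbpohnhojh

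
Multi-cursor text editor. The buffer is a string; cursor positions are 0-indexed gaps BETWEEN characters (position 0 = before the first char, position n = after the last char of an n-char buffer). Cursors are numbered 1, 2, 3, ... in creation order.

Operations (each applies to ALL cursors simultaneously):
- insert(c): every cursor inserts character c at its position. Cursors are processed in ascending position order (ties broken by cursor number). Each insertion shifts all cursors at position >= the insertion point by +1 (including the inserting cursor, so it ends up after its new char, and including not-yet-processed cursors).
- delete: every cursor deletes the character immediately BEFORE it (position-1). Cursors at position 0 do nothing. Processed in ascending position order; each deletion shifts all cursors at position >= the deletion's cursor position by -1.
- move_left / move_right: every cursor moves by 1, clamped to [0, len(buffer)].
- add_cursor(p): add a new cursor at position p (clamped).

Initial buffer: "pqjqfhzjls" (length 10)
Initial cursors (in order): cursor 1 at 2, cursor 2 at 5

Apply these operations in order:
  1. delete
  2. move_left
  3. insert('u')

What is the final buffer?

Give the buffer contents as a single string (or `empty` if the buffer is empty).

After op 1 (delete): buffer="pjqhzjls" (len 8), cursors c1@1 c2@3, authorship ........
After op 2 (move_left): buffer="pjqhzjls" (len 8), cursors c1@0 c2@2, authorship ........
After op 3 (insert('u')): buffer="upjuqhzjls" (len 10), cursors c1@1 c2@4, authorship 1..2......

Answer: upjuqhzjls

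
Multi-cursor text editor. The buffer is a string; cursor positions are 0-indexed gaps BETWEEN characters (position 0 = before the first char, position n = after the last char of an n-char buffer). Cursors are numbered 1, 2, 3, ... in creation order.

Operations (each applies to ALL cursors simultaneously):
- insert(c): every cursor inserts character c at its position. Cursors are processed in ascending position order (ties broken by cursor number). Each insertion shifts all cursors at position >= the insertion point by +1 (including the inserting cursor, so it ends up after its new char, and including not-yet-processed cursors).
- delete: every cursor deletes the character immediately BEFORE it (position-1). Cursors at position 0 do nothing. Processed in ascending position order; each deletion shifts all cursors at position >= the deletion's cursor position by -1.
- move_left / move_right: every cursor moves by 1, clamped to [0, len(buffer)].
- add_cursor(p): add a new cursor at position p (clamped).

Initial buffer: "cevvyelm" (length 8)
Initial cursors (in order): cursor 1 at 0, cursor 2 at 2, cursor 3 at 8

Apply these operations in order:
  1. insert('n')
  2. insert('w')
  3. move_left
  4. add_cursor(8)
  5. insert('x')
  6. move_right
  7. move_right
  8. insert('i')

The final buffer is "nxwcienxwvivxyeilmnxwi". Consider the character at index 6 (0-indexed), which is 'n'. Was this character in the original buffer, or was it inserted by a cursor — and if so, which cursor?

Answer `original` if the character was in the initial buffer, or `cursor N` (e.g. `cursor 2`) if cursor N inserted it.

After op 1 (insert('n')): buffer="ncenvvyelmn" (len 11), cursors c1@1 c2@4 c3@11, authorship 1..2......3
After op 2 (insert('w')): buffer="nwcenwvvyelmnw" (len 14), cursors c1@2 c2@6 c3@14, authorship 11..22......33
After op 3 (move_left): buffer="nwcenwvvyelmnw" (len 14), cursors c1@1 c2@5 c3@13, authorship 11..22......33
After op 4 (add_cursor(8)): buffer="nwcenwvvyelmnw" (len 14), cursors c1@1 c2@5 c4@8 c3@13, authorship 11..22......33
After op 5 (insert('x')): buffer="nxwcenxwvvxyelmnxw" (len 18), cursors c1@2 c2@7 c4@11 c3@17, authorship 111..222..4....333
After op 6 (move_right): buffer="nxwcenxwvvxyelmnxw" (len 18), cursors c1@3 c2@8 c4@12 c3@18, authorship 111..222..4....333
After op 7 (move_right): buffer="nxwcenxwvvxyelmnxw" (len 18), cursors c1@4 c2@9 c4@13 c3@18, authorship 111..222..4....333
After op 8 (insert('i')): buffer="nxwcienxwvivxyeilmnxwi" (len 22), cursors c1@5 c2@11 c4@16 c3@22, authorship 111.1.222.2.4..4..3333
Authorship (.=original, N=cursor N): 1 1 1 . 1 . 2 2 2 . 2 . 4 . . 4 . . 3 3 3 3
Index 6: author = 2

Answer: cursor 2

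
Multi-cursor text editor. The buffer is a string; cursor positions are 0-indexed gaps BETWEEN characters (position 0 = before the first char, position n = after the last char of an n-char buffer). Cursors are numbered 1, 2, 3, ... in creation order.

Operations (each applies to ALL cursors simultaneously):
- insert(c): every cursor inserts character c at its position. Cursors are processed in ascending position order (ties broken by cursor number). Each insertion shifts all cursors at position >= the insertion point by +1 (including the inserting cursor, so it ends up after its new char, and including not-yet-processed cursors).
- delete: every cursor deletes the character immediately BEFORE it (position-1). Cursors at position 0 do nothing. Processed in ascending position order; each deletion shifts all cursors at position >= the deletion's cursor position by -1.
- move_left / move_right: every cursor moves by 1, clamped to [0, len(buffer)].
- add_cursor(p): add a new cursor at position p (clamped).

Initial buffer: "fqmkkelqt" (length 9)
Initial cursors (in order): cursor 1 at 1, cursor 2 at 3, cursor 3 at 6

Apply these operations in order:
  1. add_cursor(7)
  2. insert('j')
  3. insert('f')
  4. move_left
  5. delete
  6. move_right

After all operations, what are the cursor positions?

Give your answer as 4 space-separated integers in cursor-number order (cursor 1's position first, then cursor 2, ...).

After op 1 (add_cursor(7)): buffer="fqmkkelqt" (len 9), cursors c1@1 c2@3 c3@6 c4@7, authorship .........
After op 2 (insert('j')): buffer="fjqmjkkejljqt" (len 13), cursors c1@2 c2@5 c3@9 c4@11, authorship .1..2...3.4..
After op 3 (insert('f')): buffer="fjfqmjfkkejfljfqt" (len 17), cursors c1@3 c2@7 c3@12 c4@15, authorship .11..22...33.44..
After op 4 (move_left): buffer="fjfqmjfkkejfljfqt" (len 17), cursors c1@2 c2@6 c3@11 c4@14, authorship .11..22...33.44..
After op 5 (delete): buffer="ffqmfkkeflfqt" (len 13), cursors c1@1 c2@4 c3@8 c4@10, authorship .1..2...3.4..
After op 6 (move_right): buffer="ffqmfkkeflfqt" (len 13), cursors c1@2 c2@5 c3@9 c4@11, authorship .1..2...3.4..

Answer: 2 5 9 11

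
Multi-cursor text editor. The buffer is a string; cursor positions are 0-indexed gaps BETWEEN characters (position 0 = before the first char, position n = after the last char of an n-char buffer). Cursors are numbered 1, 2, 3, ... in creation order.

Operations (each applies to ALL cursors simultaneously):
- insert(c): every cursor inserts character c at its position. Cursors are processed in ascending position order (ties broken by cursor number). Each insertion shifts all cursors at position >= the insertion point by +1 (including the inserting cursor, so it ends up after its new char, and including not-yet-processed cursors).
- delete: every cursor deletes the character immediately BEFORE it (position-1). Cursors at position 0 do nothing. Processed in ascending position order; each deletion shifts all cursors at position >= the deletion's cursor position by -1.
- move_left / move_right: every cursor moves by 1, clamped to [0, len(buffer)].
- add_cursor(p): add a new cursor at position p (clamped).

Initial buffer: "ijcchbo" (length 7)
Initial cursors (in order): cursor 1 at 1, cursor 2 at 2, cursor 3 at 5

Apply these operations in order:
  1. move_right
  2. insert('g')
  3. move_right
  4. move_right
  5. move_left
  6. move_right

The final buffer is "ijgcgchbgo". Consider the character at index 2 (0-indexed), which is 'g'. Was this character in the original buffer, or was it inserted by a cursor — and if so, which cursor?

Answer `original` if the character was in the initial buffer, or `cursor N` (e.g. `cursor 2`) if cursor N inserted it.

After op 1 (move_right): buffer="ijcchbo" (len 7), cursors c1@2 c2@3 c3@6, authorship .......
After op 2 (insert('g')): buffer="ijgcgchbgo" (len 10), cursors c1@3 c2@5 c3@9, authorship ..1.2...3.
After op 3 (move_right): buffer="ijgcgchbgo" (len 10), cursors c1@4 c2@6 c3@10, authorship ..1.2...3.
After op 4 (move_right): buffer="ijgcgchbgo" (len 10), cursors c1@5 c2@7 c3@10, authorship ..1.2...3.
After op 5 (move_left): buffer="ijgcgchbgo" (len 10), cursors c1@4 c2@6 c3@9, authorship ..1.2...3.
After op 6 (move_right): buffer="ijgcgchbgo" (len 10), cursors c1@5 c2@7 c3@10, authorship ..1.2...3.
Authorship (.=original, N=cursor N): . . 1 . 2 . . . 3 .
Index 2: author = 1

Answer: cursor 1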